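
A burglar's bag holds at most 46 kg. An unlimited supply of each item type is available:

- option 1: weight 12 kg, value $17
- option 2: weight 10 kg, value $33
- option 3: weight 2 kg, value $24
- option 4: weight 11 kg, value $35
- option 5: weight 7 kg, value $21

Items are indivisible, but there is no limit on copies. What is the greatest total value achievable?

Best value-per-unit is option 3 at 24/2, and filling with it alone uses weight 23×2=46. No mix of the others beats 23×24 = 552.

$552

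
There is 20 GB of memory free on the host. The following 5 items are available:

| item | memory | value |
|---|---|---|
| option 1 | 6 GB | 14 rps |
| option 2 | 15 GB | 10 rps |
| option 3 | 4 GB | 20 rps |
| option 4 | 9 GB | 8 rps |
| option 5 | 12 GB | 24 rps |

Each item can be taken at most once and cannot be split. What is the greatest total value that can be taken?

Check high-value combinations within 20 GB:
- option 3+option 5: memory 4+12=16, value 20+24=44
- option 1+option 3+option 4: memory 6+4+9=19, value 14+20+8=42
- option 1+option 5: memory 6+12=18, value 14+24=38
- option 1+option 3: memory 6+4=10, value 14+20=34
Best: 44 rps.

44 rps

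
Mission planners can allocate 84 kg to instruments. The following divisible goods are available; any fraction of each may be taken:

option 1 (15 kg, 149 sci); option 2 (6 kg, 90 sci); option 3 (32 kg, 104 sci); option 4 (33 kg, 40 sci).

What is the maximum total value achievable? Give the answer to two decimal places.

Take in order of value per unit:
- option 2 (90/6 per unit): all 6 → value 90, running total 90.00
- option 1 (149/15 per unit): all 15 → value 149, running total 239.00
- option 3 (104/32 per unit): all 32 → value 104, running total 343.00
- option 4 (40/33 per unit): 31 of 33 → value 31×40/33 = 37.5758, running total 380.58
Total 380.58.

380.58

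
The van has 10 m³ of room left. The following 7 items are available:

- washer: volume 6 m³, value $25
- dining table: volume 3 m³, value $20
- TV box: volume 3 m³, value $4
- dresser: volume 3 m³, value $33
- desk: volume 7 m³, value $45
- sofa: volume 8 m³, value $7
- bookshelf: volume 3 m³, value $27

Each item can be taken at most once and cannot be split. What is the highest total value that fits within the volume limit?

This is a 0/1 knapsack; check combinations near the capacity.
- dining table+dresser+bookshelf: volume 3+3+3=9, value 20+33+27=80
- dresser+desk: volume 3+7=10, value 33+45=78
- desk+bookshelf: volume 7+3=10, value 45+27=72
- dining table+desk: volume 3+7=10, value 20+45=65
- TV box+dresser+bookshelf: volume 3+3+3=9, value 4+33+27=64
Best: $80.

$80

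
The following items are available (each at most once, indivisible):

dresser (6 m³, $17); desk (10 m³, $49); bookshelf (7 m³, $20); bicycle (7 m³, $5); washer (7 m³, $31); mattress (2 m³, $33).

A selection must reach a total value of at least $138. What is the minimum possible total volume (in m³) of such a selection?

32

Subsets with value ≥ 138, sorted by total volume:
- dresser+desk+bookshelf+washer+mattress: volume 32, value 150
- desk+bookshelf+bicycle+washer+mattress: volume 33, value 138
- dresser+desk+bookshelf+bicycle+washer+mattress: volume 39, value 155
Minimum volume: 32 m³.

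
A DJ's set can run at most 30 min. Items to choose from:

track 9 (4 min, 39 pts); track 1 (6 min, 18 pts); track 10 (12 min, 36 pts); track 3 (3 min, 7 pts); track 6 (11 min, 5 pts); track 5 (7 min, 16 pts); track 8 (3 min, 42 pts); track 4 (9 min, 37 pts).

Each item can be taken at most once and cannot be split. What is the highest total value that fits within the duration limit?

154 pts

This is a 0/1 knapsack; check combinations near the capacity.
- track 9+track 10+track 8+track 4: duration 4+12+3+9=28, value 39+36+42+37=154
- track 9+track 1+track 5+track 8+track 4: duration 4+6+7+3+9=29, value 39+18+16+42+37=152
- track 9+track 1+track 3+track 8+track 4: duration 4+6+3+3+9=25, value 39+18+7+42+37=143
- track 9+track 1+track 10+track 3+track 8: duration 4+6+12+3+3=28, value 39+18+36+7+42=142
- track 9+track 3+track 5+track 8+track 4: duration 4+3+7+3+9=26, value 39+7+16+42+37=141
Best: 154 pts.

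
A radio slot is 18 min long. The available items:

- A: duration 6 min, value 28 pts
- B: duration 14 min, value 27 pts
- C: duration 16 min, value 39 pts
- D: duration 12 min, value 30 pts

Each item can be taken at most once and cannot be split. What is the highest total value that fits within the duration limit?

Check high-value combinations within 18 min:
- A+D: duration 6+12=18, value 28+30=58
- C: duration 16, value 39
- D: duration 12, value 30
- A: duration 6, value 28
- B: duration 14, value 27
Best: 58 pts.

58 pts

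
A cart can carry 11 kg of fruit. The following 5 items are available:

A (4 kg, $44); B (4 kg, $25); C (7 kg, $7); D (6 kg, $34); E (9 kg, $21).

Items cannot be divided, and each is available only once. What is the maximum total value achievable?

Check high-value combinations within 11 kg:
- A+D: weight 4+6=10, value 44+34=78
- A+B: weight 4+4=8, value 44+25=69
- B+D: weight 4+6=10, value 25+34=59
- A+C: weight 4+7=11, value 44+7=51
Best: $78.

$78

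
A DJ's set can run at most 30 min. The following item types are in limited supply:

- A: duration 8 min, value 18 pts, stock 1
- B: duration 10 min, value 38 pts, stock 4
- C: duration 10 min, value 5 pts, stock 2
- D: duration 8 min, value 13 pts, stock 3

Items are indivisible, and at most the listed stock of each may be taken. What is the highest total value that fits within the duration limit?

114 pts

Best selections within duration 30 and stock limits:
- 3×B: duration 30, value 114
- 1×A + 2×B: duration 28, value 94
- 2×B + 1×D: duration 28, value 89
- 2×B + 1×C: duration 30, value 81
Best: 114 pts.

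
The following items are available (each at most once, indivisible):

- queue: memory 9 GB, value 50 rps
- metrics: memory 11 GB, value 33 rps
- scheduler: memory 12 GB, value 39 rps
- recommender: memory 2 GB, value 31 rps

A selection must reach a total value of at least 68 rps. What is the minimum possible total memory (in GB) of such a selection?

Subsets with value ≥ 68, sorted by total memory:
- queue+recommender: memory 11, value 81
- scheduler+recommender: memory 14, value 70
Minimum memory: 11 GB.

11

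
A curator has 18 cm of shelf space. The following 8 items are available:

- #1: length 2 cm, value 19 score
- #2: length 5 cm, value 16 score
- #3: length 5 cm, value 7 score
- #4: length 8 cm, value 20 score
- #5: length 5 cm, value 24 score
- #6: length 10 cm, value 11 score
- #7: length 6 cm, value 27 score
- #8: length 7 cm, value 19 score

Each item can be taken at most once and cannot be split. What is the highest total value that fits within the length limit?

86 score

Check high-value combinations within 18 cm:
- #1+#2+#5+#7: length 2+5+5+6=18, value 19+16+24+27=86
- #1+#3+#5+#7: length 2+5+5+6=18, value 19+7+24+27=77
- #1+#5+#7: length 2+5+6=13, value 19+24+27=70
- #5+#7+#8: length 5+6+7=18, value 24+27+19=70
Best: 86 score.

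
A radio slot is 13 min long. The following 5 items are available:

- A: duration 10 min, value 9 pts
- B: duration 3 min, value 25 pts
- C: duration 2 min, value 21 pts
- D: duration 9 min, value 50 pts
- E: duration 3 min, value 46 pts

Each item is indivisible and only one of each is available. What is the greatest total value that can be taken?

Check high-value combinations within 13 min:
- D+E: duration 9+3=12, value 50+46=96
- B+C+E: duration 3+2+3=8, value 25+21+46=92
- B+D: duration 3+9=12, value 25+50=75
Best: 96 pts.

96 pts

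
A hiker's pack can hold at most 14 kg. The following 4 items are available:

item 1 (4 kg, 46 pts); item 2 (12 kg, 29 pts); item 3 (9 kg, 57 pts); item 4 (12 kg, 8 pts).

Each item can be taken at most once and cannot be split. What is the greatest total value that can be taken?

Check high-value combinations within 14 kg:
- item 1+item 3: weight 4+9=13, value 46+57=103
- item 3: weight 9, value 57
- item 1: weight 4, value 46
Best: 103 pts.

103 pts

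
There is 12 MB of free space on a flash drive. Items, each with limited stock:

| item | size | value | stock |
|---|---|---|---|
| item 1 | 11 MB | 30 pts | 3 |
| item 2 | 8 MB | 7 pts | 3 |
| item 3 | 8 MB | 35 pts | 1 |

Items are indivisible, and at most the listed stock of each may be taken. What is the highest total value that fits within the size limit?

Top feasible selections:
- 1×item 3: size 8, value 35
- 1×item 1: size 11, value 30
- 1×item 2: size 8, value 7
Best: 35 pts.

35 pts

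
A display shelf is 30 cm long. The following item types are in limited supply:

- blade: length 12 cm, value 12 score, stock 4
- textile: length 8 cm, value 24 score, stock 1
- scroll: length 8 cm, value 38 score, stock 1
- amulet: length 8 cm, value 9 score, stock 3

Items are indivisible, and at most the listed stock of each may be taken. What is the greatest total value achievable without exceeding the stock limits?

Best selections within length 30 and stock limits:
- 1×blade + 1×textile + 1×scroll: length 28, value 74
- 1×textile + 1×scroll + 1×amulet: length 24, value 71
Best: 74 score.

74 score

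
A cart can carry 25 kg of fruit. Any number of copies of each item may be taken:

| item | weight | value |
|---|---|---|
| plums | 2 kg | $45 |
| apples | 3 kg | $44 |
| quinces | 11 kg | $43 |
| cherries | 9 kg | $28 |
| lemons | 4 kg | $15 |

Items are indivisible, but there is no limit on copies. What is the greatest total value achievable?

Best value-per-unit is plums at 45/2, and filling with it alone uses weight 12×2=24. No mix of the others beats 12×45 = 540.

$540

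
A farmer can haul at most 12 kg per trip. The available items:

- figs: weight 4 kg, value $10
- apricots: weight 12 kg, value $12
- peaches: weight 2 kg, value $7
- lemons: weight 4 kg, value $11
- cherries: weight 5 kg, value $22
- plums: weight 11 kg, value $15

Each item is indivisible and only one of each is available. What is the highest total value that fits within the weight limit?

$40

Check high-value combinations within 12 kg:
- peaches+lemons+cherries: weight 2+4+5=11, value 7+11+22=40
- figs+peaches+cherries: weight 4+2+5=11, value 10+7+22=39
- lemons+cherries: weight 4+5=9, value 11+22=33
- figs+cherries: weight 4+5=9, value 10+22=32
- peaches+cherries: weight 2+5=7, value 7+22=29
Best: $40.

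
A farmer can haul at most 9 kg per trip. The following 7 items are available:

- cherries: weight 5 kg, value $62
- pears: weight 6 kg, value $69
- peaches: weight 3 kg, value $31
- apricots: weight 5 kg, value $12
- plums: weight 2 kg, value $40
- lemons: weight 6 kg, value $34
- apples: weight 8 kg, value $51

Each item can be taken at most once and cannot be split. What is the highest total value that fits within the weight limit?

Check high-value combinations within 9 kg:
- pears+plums: weight 6+2=8, value 69+40=109
- cherries+plums: weight 5+2=7, value 62+40=102
- pears+peaches: weight 6+3=9, value 69+31=100
Best: $109.

$109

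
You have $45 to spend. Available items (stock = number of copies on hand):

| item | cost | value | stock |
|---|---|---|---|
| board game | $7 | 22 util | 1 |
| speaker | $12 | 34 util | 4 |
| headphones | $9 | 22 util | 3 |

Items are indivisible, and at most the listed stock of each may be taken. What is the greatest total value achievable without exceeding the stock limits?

Top feasible selections:
- 1×board game + 3×speaker: cost 43, value 124
- 3×speaker + 1×headphones: cost 45, value 124
Best: 124 util.

124 util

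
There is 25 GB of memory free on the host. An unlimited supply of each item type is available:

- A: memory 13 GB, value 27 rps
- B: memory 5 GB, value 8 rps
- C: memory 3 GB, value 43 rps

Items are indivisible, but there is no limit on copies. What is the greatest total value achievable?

Best value-per-unit is C at 43/3, and filling with it alone uses memory 8×3=24. No mix of the others beats 8×43 = 344.

344 rps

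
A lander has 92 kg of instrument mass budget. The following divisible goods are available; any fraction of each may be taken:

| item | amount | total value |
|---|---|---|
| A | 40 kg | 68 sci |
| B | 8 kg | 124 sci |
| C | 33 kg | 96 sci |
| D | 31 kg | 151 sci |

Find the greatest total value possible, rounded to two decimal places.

405.00

Take in order of value per unit:
- B (124/8 per unit): all 8 → value 124, running total 124.00
- D (151/31 per unit): all 31 → value 151, running total 275.00
- C (96/33 per unit): all 33 → value 96, running total 371.00
- A (68/40 per unit): 20 of 40 → value 20×68/40 = 34.0000, running total 405.00
Total 405.00.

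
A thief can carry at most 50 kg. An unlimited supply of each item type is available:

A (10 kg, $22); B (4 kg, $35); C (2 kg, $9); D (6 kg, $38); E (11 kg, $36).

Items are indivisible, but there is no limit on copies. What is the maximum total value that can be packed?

Best value-per-unit is B at 35/4; filling with it alone gives 12×35 = 420.
Optimal mix: 12×B + 1×C → weight 50, value 429.

$429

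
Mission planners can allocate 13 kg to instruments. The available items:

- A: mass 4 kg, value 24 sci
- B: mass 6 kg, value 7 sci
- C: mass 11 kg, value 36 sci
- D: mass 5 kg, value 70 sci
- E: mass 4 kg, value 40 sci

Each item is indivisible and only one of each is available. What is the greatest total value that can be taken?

134 sci

This is a 0/1 knapsack; check combinations near the capacity.
- A+D+E: mass 4+5+4=13, value 24+70+40=134
- D+E: mass 5+4=9, value 70+40=110
- A+D: mass 4+5=9, value 24+70=94
- B+D: mass 6+5=11, value 7+70=77
- D: mass 5, value 70
Best: 134 sci.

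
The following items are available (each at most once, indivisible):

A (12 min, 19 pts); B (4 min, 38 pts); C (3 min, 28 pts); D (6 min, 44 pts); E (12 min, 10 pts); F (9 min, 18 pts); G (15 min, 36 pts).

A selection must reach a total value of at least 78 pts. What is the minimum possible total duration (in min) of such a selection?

Subsets with value ≥ 78, sorted by total duration:
- B+D: duration 10, value 82
- B+C+D: duration 13, value 110
- B+C+F: duration 16, value 84
- C+D+F: duration 18, value 90
Minimum duration: 10 min.

10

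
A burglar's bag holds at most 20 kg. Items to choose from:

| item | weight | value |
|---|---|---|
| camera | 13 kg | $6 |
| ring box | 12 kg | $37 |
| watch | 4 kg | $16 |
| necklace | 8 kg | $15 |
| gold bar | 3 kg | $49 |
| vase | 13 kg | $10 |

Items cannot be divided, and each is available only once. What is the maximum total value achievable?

Check high-value combinations within 20 kg:
- ring box+watch+gold bar: weight 12+4+3=19, value 37+16+49=102
- ring box+gold bar: weight 12+3=15, value 37+49=86
- watch+necklace+gold bar: weight 4+8+3=15, value 16+15+49=80
Best: $102.

$102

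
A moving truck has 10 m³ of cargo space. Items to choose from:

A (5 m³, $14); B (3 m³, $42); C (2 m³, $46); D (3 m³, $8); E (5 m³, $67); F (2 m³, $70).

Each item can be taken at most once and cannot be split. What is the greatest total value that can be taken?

$183

Check high-value combinations within 10 m³:
- C+E+F: volume 2+5+2=9, value 46+67+70=183
- B+E+F: volume 3+5+2=10, value 42+67+70=179
- B+C+D+F: volume 3+2+3+2=10, value 42+46+8+70=166
Best: $183.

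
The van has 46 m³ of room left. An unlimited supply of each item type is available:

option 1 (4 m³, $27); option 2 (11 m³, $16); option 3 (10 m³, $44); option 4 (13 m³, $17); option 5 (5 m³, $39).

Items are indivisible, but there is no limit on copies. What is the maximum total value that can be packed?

$351

Best value-per-unit is option 5 at 39/5, and filling with it alone uses volume 9×5=45. No mix of the others beats 9×39 = 351.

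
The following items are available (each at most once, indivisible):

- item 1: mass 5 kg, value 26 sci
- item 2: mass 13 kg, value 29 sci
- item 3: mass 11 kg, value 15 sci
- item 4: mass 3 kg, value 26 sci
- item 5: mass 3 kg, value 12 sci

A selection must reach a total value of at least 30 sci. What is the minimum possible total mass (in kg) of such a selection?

Subsets with value ≥ 30, sorted by total mass:
- item 4+item 5: mass 6, value 38
- item 1+item 4: mass 8, value 52
- item 1+item 5: mass 8, value 38
- item 1+item 4+item 5: mass 11, value 64
Minimum mass: 6 kg.

6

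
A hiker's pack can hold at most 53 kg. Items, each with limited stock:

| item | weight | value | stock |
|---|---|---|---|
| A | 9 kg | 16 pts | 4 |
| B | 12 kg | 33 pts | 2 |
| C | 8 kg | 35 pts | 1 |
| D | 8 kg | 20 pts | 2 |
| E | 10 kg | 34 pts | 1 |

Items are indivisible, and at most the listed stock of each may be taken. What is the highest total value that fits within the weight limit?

155 pts

Best selections within weight 53 and stock limits:
- 2×B + 1×C + 1×D + 1×E: weight 50, value 155
- 1×A + 2×B + 1×C + 1×E: weight 51, value 151
Best: 155 pts.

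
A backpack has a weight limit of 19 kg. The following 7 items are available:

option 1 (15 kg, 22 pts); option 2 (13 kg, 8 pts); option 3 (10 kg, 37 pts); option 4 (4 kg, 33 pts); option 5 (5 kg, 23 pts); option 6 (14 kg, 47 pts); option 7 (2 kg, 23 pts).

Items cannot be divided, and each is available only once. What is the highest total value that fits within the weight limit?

Check high-value combinations within 19 kg:
- option 3+option 4+option 7: weight 10+4+2=16, value 37+33+23=93
- option 3+option 4+option 5: weight 10+4+5=19, value 37+33+23=93
- option 3+option 5+option 7: weight 10+5+2=17, value 37+23+23=83
- option 4+option 6: weight 4+14=18, value 33+47=80
- option 4+option 5+option 7: weight 4+5+2=11, value 33+23+23=79
Best: 93 pts.

93 pts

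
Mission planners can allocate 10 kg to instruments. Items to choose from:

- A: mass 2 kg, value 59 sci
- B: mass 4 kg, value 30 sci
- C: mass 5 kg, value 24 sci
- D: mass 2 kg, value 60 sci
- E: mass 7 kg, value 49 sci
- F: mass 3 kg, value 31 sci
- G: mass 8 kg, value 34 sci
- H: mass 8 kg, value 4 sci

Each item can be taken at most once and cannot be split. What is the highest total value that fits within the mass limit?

150 sci

Check high-value combinations within 10 kg:
- A+D+F: mass 2+2+3=7, value 59+60+31=150
- A+B+D: mass 2+4+2=8, value 59+30+60=149
- A+C+D: mass 2+5+2=9, value 59+24+60=143
- B+D+F: mass 4+2+3=9, value 30+60+31=121
- A+B+F: mass 2+4+3=9, value 59+30+31=120
Best: 150 sci.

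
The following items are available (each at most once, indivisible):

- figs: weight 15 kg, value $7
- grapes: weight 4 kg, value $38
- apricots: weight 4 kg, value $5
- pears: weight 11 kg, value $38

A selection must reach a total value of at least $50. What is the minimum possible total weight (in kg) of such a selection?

Subsets with value ≥ 50, sorted by total weight:
- grapes+pears: weight 15, value 76
- grapes+apricots+pears: weight 19, value 81
- figs+grapes+apricots: weight 23, value 50
- figs+grapes+pears: weight 30, value 83
Minimum weight: 15 kg.

15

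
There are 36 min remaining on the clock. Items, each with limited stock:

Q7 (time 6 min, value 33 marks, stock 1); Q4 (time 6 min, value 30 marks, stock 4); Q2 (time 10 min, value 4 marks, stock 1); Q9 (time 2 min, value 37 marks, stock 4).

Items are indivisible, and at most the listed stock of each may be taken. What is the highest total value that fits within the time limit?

Best selections within time 36 and stock limits:
- 1×Q7 + 3×Q4 + 4×Q9: time 32, value 271
- 4×Q4 + 4×Q9: time 32, value 268
Best: 271 marks.

271 marks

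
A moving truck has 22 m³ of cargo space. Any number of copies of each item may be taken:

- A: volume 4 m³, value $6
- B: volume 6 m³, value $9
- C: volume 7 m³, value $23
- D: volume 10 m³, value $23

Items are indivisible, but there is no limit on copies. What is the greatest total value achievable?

$69

Best value-per-unit is C at 23/7, and filling with it alone uses volume 3×7=21. No mix of the others beats 3×23 = 69.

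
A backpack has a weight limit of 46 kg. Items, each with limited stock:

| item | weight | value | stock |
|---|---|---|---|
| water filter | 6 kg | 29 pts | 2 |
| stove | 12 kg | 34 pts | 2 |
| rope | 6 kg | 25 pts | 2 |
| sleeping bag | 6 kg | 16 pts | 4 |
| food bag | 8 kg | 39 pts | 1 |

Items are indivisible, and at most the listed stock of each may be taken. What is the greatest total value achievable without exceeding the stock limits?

181 pts

Best selections within weight 46 and stock limits:
- 2×water filter + 1×stove + 2×rope + 1×food bag: weight 44, value 181
- 2×water filter + 2×rope + 2×sleeping bag + 1×food bag: weight 44, value 179
- 2×water filter + 1×stove + 1×rope + 1×sleeping bag + 1×food bag: weight 44, value 172
Best: 181 pts.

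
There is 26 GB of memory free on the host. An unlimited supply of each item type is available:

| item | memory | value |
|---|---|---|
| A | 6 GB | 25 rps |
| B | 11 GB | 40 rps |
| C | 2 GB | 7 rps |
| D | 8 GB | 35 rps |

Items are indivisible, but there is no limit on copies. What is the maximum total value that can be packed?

Best value-per-unit is D at 35/8; filling with it alone gives 3×35 = 105.
Optimal mix: 1×C + 3×D → memory 26, value 112.

112 rps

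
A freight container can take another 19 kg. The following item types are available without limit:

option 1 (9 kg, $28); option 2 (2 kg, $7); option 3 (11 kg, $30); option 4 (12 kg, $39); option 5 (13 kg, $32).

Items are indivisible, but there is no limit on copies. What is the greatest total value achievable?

Best value-per-unit is option 2 at 7/2; filling with it alone gives 9×7 = 63.
Optimal mix: 1×option 1 + 5×option 2 → weight 19, value 63.

$63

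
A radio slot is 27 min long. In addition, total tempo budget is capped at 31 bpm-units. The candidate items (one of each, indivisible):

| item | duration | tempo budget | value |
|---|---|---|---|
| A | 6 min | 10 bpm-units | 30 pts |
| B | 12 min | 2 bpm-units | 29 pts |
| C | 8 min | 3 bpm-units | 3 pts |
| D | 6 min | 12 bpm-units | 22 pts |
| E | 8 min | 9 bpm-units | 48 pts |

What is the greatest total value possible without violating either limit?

107 pts

Feasible sets respecting both limits:
- A+B+E: duration 26, tempo budget 21, value 107
- A+D+E: duration 20, tempo budget 31, value 100
- B+D+E: duration 26, tempo budget 23, value 99
Best: 107 pts.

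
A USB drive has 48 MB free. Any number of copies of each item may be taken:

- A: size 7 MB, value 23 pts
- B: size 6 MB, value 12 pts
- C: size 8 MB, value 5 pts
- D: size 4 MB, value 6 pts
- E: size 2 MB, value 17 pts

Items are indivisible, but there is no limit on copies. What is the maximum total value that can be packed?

408 pts

Best value-per-unit is E at 17/2, and filling with it alone uses size 24×2=48. No mix of the others beats 24×17 = 408.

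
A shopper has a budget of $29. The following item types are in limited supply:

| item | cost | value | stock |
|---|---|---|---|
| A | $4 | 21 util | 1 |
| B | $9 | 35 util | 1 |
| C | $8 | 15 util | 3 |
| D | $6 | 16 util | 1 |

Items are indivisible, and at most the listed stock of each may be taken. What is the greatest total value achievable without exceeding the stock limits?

Top feasible selections:
- 1×A + 1×B + 1×C + 1×D: cost 27, value 87
- 1×A + 1×B + 2×C: cost 29, value 86
Best: 87 util.

87 util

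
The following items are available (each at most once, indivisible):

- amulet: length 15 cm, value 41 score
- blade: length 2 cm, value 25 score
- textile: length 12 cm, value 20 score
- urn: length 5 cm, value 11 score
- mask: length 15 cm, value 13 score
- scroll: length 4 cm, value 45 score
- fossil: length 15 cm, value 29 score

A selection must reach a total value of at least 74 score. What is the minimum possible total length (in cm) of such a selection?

11

Subsets with value ≥ 74, sorted by total length:
- blade+urn+scroll: length 11, value 81
- blade+textile+scroll: length 18, value 90
Minimum length: 11 cm.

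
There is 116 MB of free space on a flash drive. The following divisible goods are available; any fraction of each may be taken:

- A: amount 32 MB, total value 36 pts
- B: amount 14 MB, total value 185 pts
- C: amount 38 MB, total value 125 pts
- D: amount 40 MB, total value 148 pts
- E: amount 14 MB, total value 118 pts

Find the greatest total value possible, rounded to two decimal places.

Take in order of value per unit:
- B (185/14 per unit): all 14 → value 185, running total 185.00
- E (118/14 per unit): all 14 → value 118, running total 303.00
- D (148/40 per unit): all 40 → value 148, running total 451.00
- C (125/38 per unit): all 38 → value 125, running total 576.00
- A (36/32 per unit): 10 of 32 → value 10×36/32 = 11.2500, running total 587.25
Total 587.25.

587.25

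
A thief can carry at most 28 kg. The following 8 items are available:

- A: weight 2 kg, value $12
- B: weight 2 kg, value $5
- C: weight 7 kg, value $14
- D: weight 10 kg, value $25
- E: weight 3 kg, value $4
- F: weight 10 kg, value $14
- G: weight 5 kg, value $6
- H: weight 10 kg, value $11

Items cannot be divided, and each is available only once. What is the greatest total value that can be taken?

$62

This is a 0/1 knapsack; check combinations near the capacity.
- A+B+C+D+G: weight 2+2+7+10+5=26, value 12+5+14+25+6=62
- A+C+D+E+G: weight 2+7+10+3+5=27, value 12+14+25+4+6=61
- A+B+C+D+E: weight 2+2+7+10+3=24, value 12+5+14+25+4=60
- A+B+D+E+F: weight 2+2+10+3+10=27, value 12+5+25+4+14=60
Best: $62.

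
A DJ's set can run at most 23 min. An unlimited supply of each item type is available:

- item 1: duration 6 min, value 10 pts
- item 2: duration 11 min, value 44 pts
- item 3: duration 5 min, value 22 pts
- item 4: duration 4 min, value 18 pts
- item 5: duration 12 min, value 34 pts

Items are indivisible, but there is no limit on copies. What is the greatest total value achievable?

102 pts

Best value-per-unit is item 4 at 18/4; filling with it alone gives 5×18 = 90.
Optimal mix: 3×item 3 + 2×item 4 → duration 23, value 102.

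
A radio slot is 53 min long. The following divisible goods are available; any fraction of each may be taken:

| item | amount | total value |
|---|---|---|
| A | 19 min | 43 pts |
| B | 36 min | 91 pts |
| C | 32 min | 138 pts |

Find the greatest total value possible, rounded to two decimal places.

191.08

Take in order of value per unit:
- C (138/32 per unit): all 32 → value 138, running total 138.00
- B (91/36 per unit): 21 of 36 → value 21×91/36 = 53.0833, running total 191.08
Total 191.08.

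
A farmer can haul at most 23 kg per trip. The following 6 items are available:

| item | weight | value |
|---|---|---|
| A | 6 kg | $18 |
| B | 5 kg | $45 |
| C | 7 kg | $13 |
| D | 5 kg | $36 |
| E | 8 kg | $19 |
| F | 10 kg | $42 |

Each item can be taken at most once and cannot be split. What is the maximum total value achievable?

Check high-value combinations within 23 kg:
- B+D+F: weight 5+5+10=20, value 45+36+42=123
- A+B+C+D: weight 6+5+7+5=23, value 18+45+13+36=112
- B+E+F: weight 5+8+10=23, value 45+19+42=106
- A+B+F: weight 6+5+10=21, value 18+45+42=105
Best: $123.

$123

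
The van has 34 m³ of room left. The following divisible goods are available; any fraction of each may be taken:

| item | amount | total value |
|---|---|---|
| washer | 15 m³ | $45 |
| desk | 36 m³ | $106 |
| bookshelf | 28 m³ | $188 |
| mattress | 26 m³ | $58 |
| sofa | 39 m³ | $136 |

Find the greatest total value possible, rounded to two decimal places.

208.92

Take in order of value per unit:
- bookshelf (188/28 per unit): all 28 → value 188, running total 188.00
- sofa (136/39 per unit): 6 of 39 → value 6×136/39 = 20.9231, running total 208.92
Total 208.92.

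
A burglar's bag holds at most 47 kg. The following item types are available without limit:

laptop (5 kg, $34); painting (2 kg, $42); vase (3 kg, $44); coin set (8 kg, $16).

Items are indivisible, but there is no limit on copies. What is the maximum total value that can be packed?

$968

Best value-per-unit is painting at 42/2; filling with it alone gives 23×42 = 966.
Optimal mix: 22×painting + 1×vase → weight 47, value 968.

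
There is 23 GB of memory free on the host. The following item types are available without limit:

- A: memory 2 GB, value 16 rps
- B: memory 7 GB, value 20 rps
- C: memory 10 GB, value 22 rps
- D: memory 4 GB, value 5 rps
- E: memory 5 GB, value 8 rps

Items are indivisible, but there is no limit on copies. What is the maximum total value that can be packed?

176 rps

Best value-per-unit is A at 16/2, and filling with it alone uses memory 11×2=22. No mix of the others beats 11×16 = 176.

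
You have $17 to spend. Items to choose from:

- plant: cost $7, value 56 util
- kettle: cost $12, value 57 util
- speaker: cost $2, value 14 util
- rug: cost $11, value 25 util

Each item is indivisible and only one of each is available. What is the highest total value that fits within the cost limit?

This is a 0/1 knapsack; check combinations near the capacity.
- kettle+speaker: cost 12+2=14, value 57+14=71
- plant+speaker: cost 7+2=9, value 56+14=70
- kettle: cost 12, value 57
Best: 71 util.

71 util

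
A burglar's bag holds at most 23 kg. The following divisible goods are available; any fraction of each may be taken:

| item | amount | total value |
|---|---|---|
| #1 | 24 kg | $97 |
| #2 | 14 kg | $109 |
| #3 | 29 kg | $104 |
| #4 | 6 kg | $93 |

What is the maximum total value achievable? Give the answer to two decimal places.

214.13

Take in order of value per unit:
- #4 (93/6 per unit): all 6 → value 93, running total 93.00
- #2 (109/14 per unit): all 14 → value 109, running total 202.00
- #1 (97/24 per unit): 3 of 24 → value 3×97/24 = 12.1250, running total 214.13
Total 214.13.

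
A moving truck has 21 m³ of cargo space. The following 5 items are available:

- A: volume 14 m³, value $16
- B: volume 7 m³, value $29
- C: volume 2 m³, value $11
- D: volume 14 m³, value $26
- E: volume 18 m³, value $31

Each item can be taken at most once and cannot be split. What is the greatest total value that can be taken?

$55

Check high-value combinations within 21 m³:
- B+D: volume 7+14=21, value 29+26=55
- A+B: volume 14+7=21, value 16+29=45
- C+E: volume 2+18=20, value 11+31=42
Best: $55.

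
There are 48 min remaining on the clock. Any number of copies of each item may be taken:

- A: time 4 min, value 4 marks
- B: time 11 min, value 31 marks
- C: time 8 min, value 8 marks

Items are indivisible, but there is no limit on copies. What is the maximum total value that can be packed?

128 marks

Best value-per-unit is B at 31/11; filling with it alone gives 4×31 = 124.
Optimal mix: 1×A + 4×B → time 48, value 128.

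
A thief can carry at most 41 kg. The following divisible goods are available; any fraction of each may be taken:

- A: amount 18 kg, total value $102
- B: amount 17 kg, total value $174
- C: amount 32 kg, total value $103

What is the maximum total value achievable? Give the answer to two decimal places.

295.31

Take in order of value per unit:
- B (174/17 per unit): all 17 → value 174, running total 174.00
- A (102/18 per unit): all 18 → value 102, running total 276.00
- C (103/32 per unit): 6 of 32 → value 6×103/32 = 19.3125, running total 295.31
Total 295.31.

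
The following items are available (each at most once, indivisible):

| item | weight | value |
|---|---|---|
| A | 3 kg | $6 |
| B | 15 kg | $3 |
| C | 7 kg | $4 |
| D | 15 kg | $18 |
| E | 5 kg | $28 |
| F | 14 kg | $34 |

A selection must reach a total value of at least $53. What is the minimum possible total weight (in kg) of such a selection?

19

Subsets with value ≥ 53, sorted by total weight:
- E+F: weight 19, value 62
- A+E+F: weight 22, value 68
- C+E+F: weight 26, value 66
- A+C+E+F: weight 29, value 72
Minimum weight: 19 kg.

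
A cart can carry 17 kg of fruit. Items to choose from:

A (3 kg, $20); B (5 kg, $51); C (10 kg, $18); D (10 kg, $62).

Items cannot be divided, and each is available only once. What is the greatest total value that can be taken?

$113

This is a 0/1 knapsack; check combinations near the capacity.
- B+D: weight 5+10=15, value 51+62=113
- A+D: weight 3+10=13, value 20+62=82
- A+B: weight 3+5=8, value 20+51=71
- B+C: weight 5+10=15, value 51+18=69
Best: $113.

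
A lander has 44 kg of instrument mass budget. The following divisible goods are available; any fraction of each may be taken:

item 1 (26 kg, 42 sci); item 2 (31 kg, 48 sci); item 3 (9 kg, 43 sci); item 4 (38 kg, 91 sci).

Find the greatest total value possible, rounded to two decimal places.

Take in order of value per unit:
- item 3 (43/9 per unit): all 9 → value 43, running total 43.00
- item 4 (91/38 per unit): 35 of 38 → value 35×91/38 = 83.8158, running total 126.82
Total 126.82.

126.82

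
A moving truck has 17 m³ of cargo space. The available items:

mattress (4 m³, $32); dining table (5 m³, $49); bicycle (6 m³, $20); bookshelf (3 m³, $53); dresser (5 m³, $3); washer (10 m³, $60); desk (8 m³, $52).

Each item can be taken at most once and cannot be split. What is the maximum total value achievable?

$154

Check high-value combinations within 17 m³:
- dining table+bookshelf+desk: volume 5+3+8=16, value 49+53+52=154
- mattress+bookshelf+washer: volume 4+3+10=17, value 32+53+60=145
- mattress+bookshelf+desk: volume 4+3+8=15, value 32+53+52=137
Best: $154.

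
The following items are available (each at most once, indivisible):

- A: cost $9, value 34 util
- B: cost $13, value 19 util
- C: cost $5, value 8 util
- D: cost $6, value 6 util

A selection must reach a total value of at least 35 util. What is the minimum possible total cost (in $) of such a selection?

14

Subsets with value ≥ 35, sorted by total cost:
- A+C: cost 14, value 42
- A+D: cost 15, value 40
- A+C+D: cost 20, value 48
- A+B: cost 22, value 53
Minimum cost: 14 $.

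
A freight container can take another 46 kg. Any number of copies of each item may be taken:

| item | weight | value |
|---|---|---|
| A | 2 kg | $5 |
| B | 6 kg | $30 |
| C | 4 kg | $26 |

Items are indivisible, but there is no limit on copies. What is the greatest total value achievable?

$291

Best value-per-unit is C at 26/4; filling with it alone gives 11×26 = 286.
Optimal mix: 1×A + 11×C → weight 46, value 291.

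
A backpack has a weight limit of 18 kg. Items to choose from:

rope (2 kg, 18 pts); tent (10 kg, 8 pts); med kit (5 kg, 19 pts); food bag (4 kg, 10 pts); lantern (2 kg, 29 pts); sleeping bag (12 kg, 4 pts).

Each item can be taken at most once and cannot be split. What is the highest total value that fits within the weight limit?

This is a 0/1 knapsack; check combinations near the capacity.
- rope+med kit+food bag+lantern: weight 2+5+4+2=13, value 18+19+10+29=76
- rope+med kit+lantern: weight 2+5+2=9, value 18+19+29=66
- rope+tent+food bag+lantern: weight 2+10+4+2=18, value 18+8+10+29=65
Best: 76 pts.

76 pts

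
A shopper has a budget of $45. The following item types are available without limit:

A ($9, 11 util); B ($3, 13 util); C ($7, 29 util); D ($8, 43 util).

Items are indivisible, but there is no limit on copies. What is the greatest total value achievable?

228 util

Best value-per-unit is D at 43/8; filling with it alone gives 5×43 = 215.
Optimal mix: 1×B + 5×D → cost 43, value 228.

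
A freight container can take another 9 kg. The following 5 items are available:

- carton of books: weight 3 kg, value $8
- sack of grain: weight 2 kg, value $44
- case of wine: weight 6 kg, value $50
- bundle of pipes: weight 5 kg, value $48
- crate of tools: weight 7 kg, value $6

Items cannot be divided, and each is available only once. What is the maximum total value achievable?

This is a 0/1 knapsack; check combinations near the capacity.
- sack of grain+case of wine: weight 2+6=8, value 44+50=94
- sack of grain+bundle of pipes: weight 2+5=7, value 44+48=92
- carton of books+case of wine: weight 3+6=9, value 8+50=58
- carton of books+bundle of pipes: weight 3+5=8, value 8+48=56
- carton of books+sack of grain: weight 3+2=5, value 8+44=52
Best: $94.

$94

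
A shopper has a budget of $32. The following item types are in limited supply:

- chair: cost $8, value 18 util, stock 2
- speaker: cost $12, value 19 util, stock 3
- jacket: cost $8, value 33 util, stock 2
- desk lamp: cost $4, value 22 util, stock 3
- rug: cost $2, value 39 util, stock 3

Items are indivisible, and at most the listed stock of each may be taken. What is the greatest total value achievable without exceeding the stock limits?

Best selections within cost 32 and stock limits:
- 2×jacket + 2×desk lamp + 3×rug: cost 30, value 227
- 1×jacket + 3×desk lamp + 3×rug: cost 26, value 216
Best: 227 util.

227 util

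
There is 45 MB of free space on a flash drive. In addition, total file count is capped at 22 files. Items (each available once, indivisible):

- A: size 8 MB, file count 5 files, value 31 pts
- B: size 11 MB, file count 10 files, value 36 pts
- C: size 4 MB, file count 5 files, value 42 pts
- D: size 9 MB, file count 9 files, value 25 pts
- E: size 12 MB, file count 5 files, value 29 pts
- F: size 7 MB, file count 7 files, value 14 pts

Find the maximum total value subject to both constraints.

Feasible sets respecting both limits:
- A+C+E+F: size 31, file count 22, value 116
- A+B+C: size 23, file count 20, value 109
- B+C+E: size 27, file count 20, value 107
Best: 116 pts.

116 pts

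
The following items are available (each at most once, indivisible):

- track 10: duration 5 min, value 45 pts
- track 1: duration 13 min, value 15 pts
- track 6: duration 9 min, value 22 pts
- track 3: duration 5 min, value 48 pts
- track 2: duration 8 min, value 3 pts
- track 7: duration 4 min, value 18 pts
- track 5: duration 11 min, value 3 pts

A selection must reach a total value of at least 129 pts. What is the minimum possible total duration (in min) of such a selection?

Subsets with value ≥ 129, sorted by total duration:
- track 10+track 6+track 3+track 7: duration 23, value 133
- track 10+track 6+track 3+track 2+track 7: duration 31, value 136
- track 10+track 1+track 6+track 3: duration 32, value 130
- track 10+track 6+track 3+track 7+track 5: duration 34, value 136
Minimum duration: 23 min.

23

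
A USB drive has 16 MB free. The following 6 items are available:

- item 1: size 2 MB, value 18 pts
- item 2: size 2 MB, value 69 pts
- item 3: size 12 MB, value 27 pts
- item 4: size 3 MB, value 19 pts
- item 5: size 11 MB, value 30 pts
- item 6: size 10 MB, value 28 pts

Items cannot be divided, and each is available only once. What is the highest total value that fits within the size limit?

118 pts

Check high-value combinations within 16 MB:
- item 2+item 4+item 5: size 2+3+11=16, value 69+19+30=118
- item 1+item 2+item 5: size 2+2+11=15, value 18+69+30=117
- item 2+item 4+item 6: size 2+3+10=15, value 69+19+28=116
- item 1+item 2+item 6: size 2+2+10=14, value 18+69+28=115
Best: 118 pts.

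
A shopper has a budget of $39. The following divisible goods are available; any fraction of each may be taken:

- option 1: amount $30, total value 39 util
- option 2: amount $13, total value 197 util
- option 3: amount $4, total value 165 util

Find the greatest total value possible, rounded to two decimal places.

390.60

Take in order of value per unit:
- option 3 (165/4 per unit): all 4 → value 165, running total 165.00
- option 2 (197/13 per unit): all 13 → value 197, running total 362.00
- option 1 (39/30 per unit): 22 of 30 → value 22×39/30 = 28.6000, running total 390.60
Total 390.60.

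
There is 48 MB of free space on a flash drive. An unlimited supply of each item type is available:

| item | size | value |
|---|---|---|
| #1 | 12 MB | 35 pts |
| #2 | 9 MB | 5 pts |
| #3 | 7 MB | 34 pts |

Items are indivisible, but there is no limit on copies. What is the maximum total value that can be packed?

Best value-per-unit is #3 at 34/7; filling with it alone gives 6×34 = 204.
Optimal mix: 1×#1 + 5×#3 → size 47, value 205.

205 pts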